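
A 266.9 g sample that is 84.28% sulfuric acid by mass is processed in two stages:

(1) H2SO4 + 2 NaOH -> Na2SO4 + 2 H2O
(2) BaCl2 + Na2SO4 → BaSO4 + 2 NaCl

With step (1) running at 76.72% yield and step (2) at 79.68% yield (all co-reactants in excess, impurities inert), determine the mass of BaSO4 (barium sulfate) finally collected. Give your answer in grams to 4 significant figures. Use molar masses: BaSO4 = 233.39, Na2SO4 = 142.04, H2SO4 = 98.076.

327.2 g

Pure H2SO4 = 266.9 × 0.8428 = 224.94 g.
n(H2SO4) = 224.94 / 98.076 = 2.2936 mol.
Step 1 (H2SO4:Na2SO4 = 1:1): theoretical n(Na2SO4) = 2.2936 mol; at 76.72% yield, n(Na2SO4) = 1.7596 mol.
Step 2 (Na2SO4:BaSO4 = 1:1): theoretical n(BaSO4) = 1.7596 mol, so theoretical mass = 1.7596 × 233.39 = 410.68 g.
At 79.68% yield, actual mass of BaSO4 = 410.68 × 0.7968 = 327.23 g.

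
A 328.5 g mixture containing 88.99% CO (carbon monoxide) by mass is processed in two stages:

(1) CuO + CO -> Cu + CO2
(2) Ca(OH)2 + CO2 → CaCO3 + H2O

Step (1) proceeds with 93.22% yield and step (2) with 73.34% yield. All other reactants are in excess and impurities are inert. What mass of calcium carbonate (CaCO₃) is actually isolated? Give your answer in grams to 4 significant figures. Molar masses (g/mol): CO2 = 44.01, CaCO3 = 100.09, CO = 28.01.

714.2 g

Pure CO = 328.5 × 0.8899 = 292.33 g.
n(CO) = 292.33 / 28.01 = 10.437 mol.
Step 1 (CO:CO2 = 1:1): theoretical n(CO2) = 10.437 mol; at 93.22% yield, n(CO2) = 9.7291 mol.
Step 2 (CO2:CaCO3 = 1:1): theoretical n(CaCO3) = 9.7291 mol, so theoretical mass = 9.7291 × 100.09 = 973.79 g.
At 73.34% yield, actual mass of CaCO3 = 973.79 × 0.7334 = 714.17 g.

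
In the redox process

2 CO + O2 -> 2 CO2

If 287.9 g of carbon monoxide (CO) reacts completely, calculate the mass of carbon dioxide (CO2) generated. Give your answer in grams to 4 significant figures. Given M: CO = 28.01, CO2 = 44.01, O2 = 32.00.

452.4 g

n(CO) = 287.90 g / 28.01 g/mol = 10.278 mol.
From the equation the CO:CO2 mole ratio is 2:2, so n(CO2) = 10.278 × 2/2 = 10.278 mol.
Mass of CO2 = 10.278 mol × 44.01 g/mol = 452.36 g.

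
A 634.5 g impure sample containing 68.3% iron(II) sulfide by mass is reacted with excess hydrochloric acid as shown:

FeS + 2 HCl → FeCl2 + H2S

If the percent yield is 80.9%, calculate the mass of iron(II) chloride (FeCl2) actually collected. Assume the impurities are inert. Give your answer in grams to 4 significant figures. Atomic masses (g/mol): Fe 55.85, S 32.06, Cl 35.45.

505.5 g

Pure FeS available = 634.5 g × 0.683 = 433.36 g.
M(FeS) = 55.85 + 32.06 = 87.91 g/mol.
M(FeCl2) = 55.85 + 2(35.45) = 126.75 g/mol.
n(FeS) = 433.36 g / 87.91 g/mol = 4.9296 mol.
From the equation the FeS:FeCl2 mole ratio is 1:1, so n(FeCl2) = 4.9296 × 1/1 = 4.9296 mol.
Mass of FeCl2 = 4.9296 mol × 126.75 g/mol = 624.83 g.
Actual mass collected = 624.83 g × 0.809 = 505.49 g.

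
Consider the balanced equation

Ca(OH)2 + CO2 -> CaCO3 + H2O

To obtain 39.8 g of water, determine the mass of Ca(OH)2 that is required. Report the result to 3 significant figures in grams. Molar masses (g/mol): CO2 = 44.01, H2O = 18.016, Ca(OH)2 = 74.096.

n(H2O) = 39.80 g / 18.016 g/mol = 2.209 mol.
From the equation the H2O:Ca(OH)2 mole ratio is 1:1, so n(Ca(OH)2) = 2.209 × 1/1 = 2.209 mol.
Mass of Ca(OH)2 = 2.209 mol × 74.096 g/mol = 163.7 g.

164 g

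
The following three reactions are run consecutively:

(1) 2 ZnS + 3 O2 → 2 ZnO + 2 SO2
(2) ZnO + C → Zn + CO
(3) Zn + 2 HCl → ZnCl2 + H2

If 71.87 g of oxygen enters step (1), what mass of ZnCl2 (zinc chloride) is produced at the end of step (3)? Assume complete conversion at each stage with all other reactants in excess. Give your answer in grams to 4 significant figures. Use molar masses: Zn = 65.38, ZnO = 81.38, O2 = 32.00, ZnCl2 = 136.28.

n(O2) = 71.87 / 32.00 = 2.2459 mol.
Reaction (1): O2→ZnO ratio 3:2 ⇒ n(ZnO) = 1.4973 mol.
Reaction (2): ZnO→Zn ratio 1:1 ⇒ n(Zn) = 1.4973 mol.
Reaction (3): Zn→ZnCl2 ratio 1:1 ⇒ n(ZnCl2) = 1.4973 mol.
Mass of ZnCl2 = 1.4973 × 136.28 = 204.05 g.

204.1 g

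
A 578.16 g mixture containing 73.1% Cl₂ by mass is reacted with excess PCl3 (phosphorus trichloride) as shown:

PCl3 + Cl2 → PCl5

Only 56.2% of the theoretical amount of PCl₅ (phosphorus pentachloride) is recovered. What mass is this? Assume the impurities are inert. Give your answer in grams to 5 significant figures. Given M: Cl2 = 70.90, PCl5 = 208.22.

Pure Cl2 available = 578.16 g × 0.731 = 422.635 g.
n(Cl2) = 422.635 g / 70.90 g/mol = 5.96100 mol.
From the equation the Cl2:PCl5 mole ratio is 1:1, so n(PCl5) = 5.96100 × 1/1 = 5.96100 mol.
Mass of PCl5 = 5.96100 mol × 208.22 g/mol = 1241.20 g.
Actual mass collected = 1241.20 g × 0.562 = 697.554 g.

697.55 g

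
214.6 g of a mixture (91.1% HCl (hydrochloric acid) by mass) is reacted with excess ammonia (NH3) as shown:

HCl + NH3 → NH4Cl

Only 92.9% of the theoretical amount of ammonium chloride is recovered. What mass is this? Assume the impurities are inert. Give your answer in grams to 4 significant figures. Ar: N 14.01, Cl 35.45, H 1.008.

266.5 g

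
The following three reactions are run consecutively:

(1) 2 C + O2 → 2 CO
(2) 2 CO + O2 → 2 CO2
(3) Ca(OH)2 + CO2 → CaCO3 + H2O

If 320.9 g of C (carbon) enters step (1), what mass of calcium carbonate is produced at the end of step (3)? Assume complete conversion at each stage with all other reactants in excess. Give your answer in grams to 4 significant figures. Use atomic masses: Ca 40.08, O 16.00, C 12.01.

M(C) = 12.01 g/mol.
M(CaCO3) = 40.08 + 12.01 + 3(16.00) = 100.09 g/mol.
n(C) = 320.9 / 12.01 = 26.719 mol.
Reaction (1): C→CO ratio 2:2 ⇒ n(CO) = 26.719 mol.
Reaction (2): CO→CO2 ratio 2:2 ⇒ n(CO2) = 26.719 mol.
Reaction (3): CO2→CaCO3 ratio 1:1 ⇒ n(CaCO3) = 26.719 mol.
Mass of CaCO3 = 26.719 × 100.09 = 2674.3 g.

2674 g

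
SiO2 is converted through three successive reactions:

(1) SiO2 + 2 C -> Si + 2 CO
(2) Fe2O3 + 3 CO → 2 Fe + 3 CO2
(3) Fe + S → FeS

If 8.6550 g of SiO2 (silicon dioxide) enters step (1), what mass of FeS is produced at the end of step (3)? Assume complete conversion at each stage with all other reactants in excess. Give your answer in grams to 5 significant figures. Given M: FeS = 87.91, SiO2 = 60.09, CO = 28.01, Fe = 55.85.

16.883 g

n(SiO2) = 8.6550 / 60.09 = 0.144034 mol.
Reaction (1): SiO2→CO ratio 1:2 ⇒ n(CO) = 0.288068 mol.
Reaction (2): CO→Fe ratio 3:2 ⇒ n(Fe) = 0.192045 mol.
Reaction (3): Fe→FeS ratio 1:1 ⇒ n(FeS) = 0.192045 mol.
Mass of FeS = 0.192045 × 87.91 = 16.8827 g.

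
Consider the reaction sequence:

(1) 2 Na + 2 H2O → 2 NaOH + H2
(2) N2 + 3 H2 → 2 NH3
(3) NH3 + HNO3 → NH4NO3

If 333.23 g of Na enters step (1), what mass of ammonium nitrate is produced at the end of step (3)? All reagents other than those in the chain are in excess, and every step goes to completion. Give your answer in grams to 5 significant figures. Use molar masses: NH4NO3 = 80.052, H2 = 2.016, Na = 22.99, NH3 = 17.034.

n(Na) = 333.23 / 22.99 = 14.4946 mol.
Reaction (1): Na→H2 ratio 2:1 ⇒ n(H2) = 7.24728 mol.
Reaction (2): H2→NH3 ratio 3:2 ⇒ n(NH3) = 4.83152 mol.
Reaction (3): NH3→NH4NO3 ratio 1:1 ⇒ n(NH4NO3) = 4.83152 mol.
Mass of NH4NO3 = 4.83152 × 80.052 = 386.773 g.

386.77 g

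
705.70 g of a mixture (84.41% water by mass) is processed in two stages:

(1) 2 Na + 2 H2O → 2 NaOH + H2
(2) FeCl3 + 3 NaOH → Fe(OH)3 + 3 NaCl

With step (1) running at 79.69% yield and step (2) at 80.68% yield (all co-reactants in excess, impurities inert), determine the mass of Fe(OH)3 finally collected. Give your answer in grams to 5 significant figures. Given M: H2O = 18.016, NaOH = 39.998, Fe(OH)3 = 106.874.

757.31 g

Pure H2O = 705.70 × 0.8441 = 595.681 g.
n(H2O) = 595.681 / 18.016 = 33.0640 mol.
Step 1 (H2O:NaOH = 2:2): theoretical n(NaOH) = 33.0640 mol; at 79.69% yield, n(NaOH) = 26.3487 mol.
Step 2 (NaOH:Fe(OH)3 = 3:1): theoretical n(Fe(OH)3) = 8.78291 mol, so theoretical mass = 8.78291 × 106.874 = 938.664 g.
At 80.68% yield, actual mass of Fe(OH)3 = 938.664 × 0.8068 = 757.314 g.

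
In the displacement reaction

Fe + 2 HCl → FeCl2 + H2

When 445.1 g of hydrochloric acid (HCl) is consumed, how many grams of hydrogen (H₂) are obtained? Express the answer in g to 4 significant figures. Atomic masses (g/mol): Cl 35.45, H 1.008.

12.31 g

M(HCl) = 1.008 + 35.45 = 36.458 g/mol.
M(H2) = 2(1.008) = 2.016 g/mol.
n(HCl) = 445.10 g / 36.458 g/mol = 12.209 mol.
From the equation the HCl:H2 mole ratio is 2:1, so n(H2) = 12.209 × 1/2 = 6.1043 mol.
Mass of H2 = 6.1043 mol × 2.016 g/mol = 12.306 g.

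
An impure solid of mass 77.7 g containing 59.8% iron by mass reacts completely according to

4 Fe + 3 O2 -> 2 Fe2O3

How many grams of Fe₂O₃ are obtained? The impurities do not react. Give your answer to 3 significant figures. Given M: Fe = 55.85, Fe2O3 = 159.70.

Mass of pure Fe = 77.7 g × 0.598 = 46.46 g.
n(Fe) = 46.46 g / 55.85 g/mol = 0.8320 mol.
From the equation the Fe:Fe2O3 mole ratio is 4:2, so n(Fe2O3) = 0.8320 × 2/4 = 0.4160 mol.
Mass of Fe2O3 = 0.4160 mol × 159.70 g/mol = 66.43 g.

66.4 g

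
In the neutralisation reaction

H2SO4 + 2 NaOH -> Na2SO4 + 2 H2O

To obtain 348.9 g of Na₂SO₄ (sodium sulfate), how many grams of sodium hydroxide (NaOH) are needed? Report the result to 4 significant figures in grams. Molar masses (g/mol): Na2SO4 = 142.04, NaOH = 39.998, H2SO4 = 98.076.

n(Na2SO4) = 348.90 g / 142.04 g/mol = 2.4564 mol.
From the equation the Na2SO4:NaOH mole ratio is 1:2, so n(NaOH) = 2.4564 × 2/1 = 4.9127 mol.
Mass of NaOH = 4.9127 mol × 39.998 g/mol = 196.50 g.

196.5 g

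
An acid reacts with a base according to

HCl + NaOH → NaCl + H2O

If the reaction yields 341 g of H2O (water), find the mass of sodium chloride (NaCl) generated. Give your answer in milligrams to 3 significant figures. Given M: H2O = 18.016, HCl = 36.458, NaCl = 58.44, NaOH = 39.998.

n(H2O) = 341.0 g / 18.016 g/mol = 18.93 mol.
From the equation the H2O:NaCl mole ratio is 1:1, so n(NaCl) = 18.93 × 1/1 = 18.93 mol.
Mass of NaCl = 18.93 mol × 58.44 g/mol = 1106 g.
Converting to mg: 1106 g = 1110000 mg.

1110000 mg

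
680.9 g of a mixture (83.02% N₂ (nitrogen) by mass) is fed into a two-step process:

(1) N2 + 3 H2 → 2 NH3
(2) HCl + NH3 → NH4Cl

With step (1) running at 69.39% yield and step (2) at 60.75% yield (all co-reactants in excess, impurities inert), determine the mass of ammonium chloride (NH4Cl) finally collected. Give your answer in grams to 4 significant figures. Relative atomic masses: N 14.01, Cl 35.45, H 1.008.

Pure N2 = 680.9 × 0.8302 = 565.28 g.
M(N2) = 2(14.01) = 28.02 g/mol.
M(NH4Cl) = 14.01 + 4(1.008) + 35.45 = 53.492 g/mol.
n(N2) = 565.28 / 28.02 = 20.174 mol.
Step 1 (N2:NH3 = 1:2): theoretical n(NH3) = 40.349 mol; at 69.39% yield, n(NH3) = 27.998 mol.
Step 2 (NH3:NH4Cl = 1:1): theoretical n(NH4Cl) = 27.998 mol, so theoretical mass = 27.998 × 53.492 = 1497.7 g.
At 60.75% yield, actual mass of NH4Cl = 1497.7 × 0.6075 = 909.83 g.

909.8 g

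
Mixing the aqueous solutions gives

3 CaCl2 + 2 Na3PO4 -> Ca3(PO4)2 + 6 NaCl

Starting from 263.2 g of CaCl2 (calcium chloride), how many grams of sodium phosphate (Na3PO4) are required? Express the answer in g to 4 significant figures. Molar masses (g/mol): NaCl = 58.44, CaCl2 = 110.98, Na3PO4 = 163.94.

259.2 g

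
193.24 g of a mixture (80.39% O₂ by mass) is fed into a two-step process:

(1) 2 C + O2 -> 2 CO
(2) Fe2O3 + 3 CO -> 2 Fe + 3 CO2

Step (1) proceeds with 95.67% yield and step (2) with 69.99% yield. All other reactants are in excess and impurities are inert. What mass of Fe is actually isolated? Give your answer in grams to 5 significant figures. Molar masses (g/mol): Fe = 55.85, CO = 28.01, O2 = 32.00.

Pure O2 = 193.24 × 0.8039 = 155.346 g.
n(O2) = 155.346 / 32.00 = 4.85455 mol.
Step 1 (O2:CO = 1:2): theoretical n(CO) = 9.70910 mol; at 95.67% yield, n(CO) = 9.28870 mol.
Step 2 (CO:Fe = 3:2): theoretical n(Fe) = 6.19247 mol, so theoretical mass = 6.19247 × 55.85 = 345.849 g.
At 69.99% yield, actual mass of Fe = 345.849 × 0.6999 = 242.060 g.

242.06 g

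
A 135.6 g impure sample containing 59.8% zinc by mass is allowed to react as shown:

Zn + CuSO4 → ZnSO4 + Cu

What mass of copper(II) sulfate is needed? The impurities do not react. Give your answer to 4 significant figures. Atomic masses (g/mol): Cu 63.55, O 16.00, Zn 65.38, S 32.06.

Mass of pure Zn = 135.6 g × 0.598 = 81.089 g.
M(Zn) = 65.38 g/mol.
M(CuSO4) = 63.55 + 32.06 + 4(16.00) = 159.61 g/mol.
n(Zn) = 81.089 g / 65.38 g/mol = 1.2403 mol.
From the equation the Zn:CuSO4 mole ratio is 1:1, so n(CuSO4) = 1.2403 × 1/1 = 1.2403 mol.
Mass of CuSO4 = 1.2403 mol × 159.61 g/mol = 197.96 g.

198.0 g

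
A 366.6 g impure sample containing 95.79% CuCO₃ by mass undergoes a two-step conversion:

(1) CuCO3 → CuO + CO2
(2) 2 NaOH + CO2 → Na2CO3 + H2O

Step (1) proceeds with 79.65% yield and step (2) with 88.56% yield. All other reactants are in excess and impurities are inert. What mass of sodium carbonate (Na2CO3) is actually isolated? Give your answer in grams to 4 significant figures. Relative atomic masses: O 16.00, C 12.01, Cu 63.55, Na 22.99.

Pure CuCO3 = 366.6 × 0.9579 = 351.17 g.
M(CuCO3) = 63.55 + 12.01 + 3(16.00) = 123.56 g/mol.
M(Na2CO3) = 2(22.99) + 12.01 + 3(16.00) = 105.99 g/mol.
n(CuCO3) = 351.17 / 123.56 = 2.8421 mol.
Step 1 (CuCO3:CO2 = 1:1): theoretical n(CO2) = 2.8421 mol; at 79.65% yield, n(CO2) = 2.2637 mol.
Step 2 (CO2:Na2CO3 = 1:1): theoretical n(Na2CO3) = 2.2637 mol, so theoretical mass = 2.2637 × 105.99 = 239.93 g.
At 88.56% yield, actual mass of Na2CO3 = 239.93 × 0.8856 = 212.48 g.

212.5 g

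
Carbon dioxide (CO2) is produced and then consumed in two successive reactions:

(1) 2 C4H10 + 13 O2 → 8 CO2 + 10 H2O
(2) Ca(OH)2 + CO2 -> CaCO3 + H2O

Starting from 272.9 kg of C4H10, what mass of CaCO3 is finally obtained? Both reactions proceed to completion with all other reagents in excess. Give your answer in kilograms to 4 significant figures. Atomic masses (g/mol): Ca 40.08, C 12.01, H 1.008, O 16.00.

M(C4H10) = 4(12.01) + 10(1.008) = 58.12 g/mol.
M(CaCO3) = 40.08 + 12.01 + 3(16.00) = 100.09 g/mol.
272.9 kg = 272900 g.
n(C4H10) = 272900 / 58.12 = 4695.5 mol.
Step 1 gives a 2:8 ratio of C4H10 to CO2, so n(CO2) = 18782 mol.
In step 2 the CO2:CaCO3 ratio is 1:1, so n(CaCO3) = 18782 mol.
Mass of CaCO3 = 18782 × 100.09 = 1.8799 × 10^6 g = 1880 kg.

1880 kg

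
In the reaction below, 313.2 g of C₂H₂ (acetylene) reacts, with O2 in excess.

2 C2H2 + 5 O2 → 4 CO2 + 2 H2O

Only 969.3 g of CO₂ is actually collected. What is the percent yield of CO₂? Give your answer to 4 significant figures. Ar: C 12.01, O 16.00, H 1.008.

M(C2H2) = 2(12.01) + 2(1.008) = 26.036 g/mol.
M(CO2) = 12.01 + 2(16.00) = 44.01 g/mol.
n(C2H2) = 313.20 g / 26.036 g/mol = 12.029 mol.
From the equation the C2H2:CO2 mole ratio is 2:4, so n(CO2) = 12.029 × 4/2 = 24.059 mol.
Mass of CO2 = 24.059 mol × 44.01 g/mol = 1058.8 g.
This is the theoretical yield. Percent yield = 969.3 g / 1058.8 g × 100% = 91.544%.

91.54 %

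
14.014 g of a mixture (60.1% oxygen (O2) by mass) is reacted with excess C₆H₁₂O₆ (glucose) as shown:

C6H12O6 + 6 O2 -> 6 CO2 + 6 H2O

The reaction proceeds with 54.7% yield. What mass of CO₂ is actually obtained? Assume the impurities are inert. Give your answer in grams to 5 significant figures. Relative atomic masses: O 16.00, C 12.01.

6.3361 g

Pure O2 available = 14.014 g × 0.601 = 8.42241 g.
M(O2) = 2(16.00) = 32.00 g/mol.
M(CO2) = 12.01 + 2(16.00) = 44.01 g/mol.
n(O2) = 8.42241 g / 32.00 g/mol = 0.263200 mol.
From the equation the O2:CO2 mole ratio is 6:6, so n(CO2) = 0.263200 × 6/6 = 0.263200 mol.
Mass of CO2 = 0.263200 mol × 44.01 g/mol = 11.5835 g.
Actual mass collected = 11.5835 g × 0.547 = 6.33615 g.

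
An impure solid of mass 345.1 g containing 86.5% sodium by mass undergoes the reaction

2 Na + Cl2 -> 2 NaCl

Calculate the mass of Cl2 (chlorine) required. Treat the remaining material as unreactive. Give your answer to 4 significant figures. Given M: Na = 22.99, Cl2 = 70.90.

460.3 g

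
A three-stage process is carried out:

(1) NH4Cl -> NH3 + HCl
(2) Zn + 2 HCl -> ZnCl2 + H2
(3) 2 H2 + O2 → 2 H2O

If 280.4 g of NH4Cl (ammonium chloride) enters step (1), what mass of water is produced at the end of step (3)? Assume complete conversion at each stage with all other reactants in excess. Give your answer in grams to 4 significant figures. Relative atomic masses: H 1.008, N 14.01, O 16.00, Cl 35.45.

M(NH4Cl) = 14.01 + 4(1.008) + 35.45 = 53.492 g/mol.
M(H2O) = 2(1.008) + 16.00 = 18.016 g/mol.
n(NH4Cl) = 280.4 / 53.492 = 5.2419 mol.
Reaction (1): NH4Cl→HCl ratio 1:1 ⇒ n(HCl) = 5.2419 mol.
Reaction (2): HCl→H2 ratio 2:1 ⇒ n(H2) = 2.6210 mol.
Reaction (3): H2→H2O ratio 2:2 ⇒ n(H2O) = 2.6210 mol.
Mass of H2O = 2.6210 × 18.016 = 47.219 g.

47.22 g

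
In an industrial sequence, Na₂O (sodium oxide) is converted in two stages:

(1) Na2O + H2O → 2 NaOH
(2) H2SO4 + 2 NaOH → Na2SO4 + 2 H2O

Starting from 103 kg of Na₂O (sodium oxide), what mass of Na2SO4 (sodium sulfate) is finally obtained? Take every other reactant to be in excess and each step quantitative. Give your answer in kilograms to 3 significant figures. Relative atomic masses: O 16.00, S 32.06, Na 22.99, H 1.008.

236 kg

M(Na2O) = 2(22.99) + 16.00 = 61.98 g/mol.
M(Na2SO4) = 2(22.99) + 32.06 + 4(16.00) = 142.04 g/mol.
103 kg = 103000 g.
n(Na2O) = 103000 / 61.98 = 1662 mol.
Step 1 gives a 1:2 ratio of Na2O to NaOH, so n(NaOH) = 3324 mol.
In step 2 the NaOH:Na2SO4 ratio is 2:1, so n(Na2SO4) = 1662 mol.
Mass of Na2SO4 = 1662 × 142.04 = 236000 g = 236 kg.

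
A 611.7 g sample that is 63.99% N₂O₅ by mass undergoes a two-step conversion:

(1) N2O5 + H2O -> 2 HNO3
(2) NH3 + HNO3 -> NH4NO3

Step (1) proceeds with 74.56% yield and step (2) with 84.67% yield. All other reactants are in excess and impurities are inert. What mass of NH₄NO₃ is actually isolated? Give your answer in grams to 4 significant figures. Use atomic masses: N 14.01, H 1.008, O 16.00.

366.3 g

Pure N2O5 = 611.7 × 0.6399 = 391.43 g.
M(N2O5) = 2(14.01) + 5(16.00) = 108.02 g/mol.
M(NH4NO3) = 2(14.01) + 4(1.008) + 3(16.00) = 80.052 g/mol.
n(N2O5) = 391.43 / 108.02 = 3.6237 mol.
Step 1 (N2O5:HNO3 = 1:2): theoretical n(HNO3) = 7.2473 mol; at 74.56% yield, n(HNO3) = 5.4036 mol.
Step 2 (HNO3:NH4NO3 = 1:1): theoretical n(NH4NO3) = 5.4036 mol, so theoretical mass = 5.4036 × 80.052 = 432.57 g.
At 84.67% yield, actual mass of NH4NO3 = 432.57 × 0.8467 = 366.26 g.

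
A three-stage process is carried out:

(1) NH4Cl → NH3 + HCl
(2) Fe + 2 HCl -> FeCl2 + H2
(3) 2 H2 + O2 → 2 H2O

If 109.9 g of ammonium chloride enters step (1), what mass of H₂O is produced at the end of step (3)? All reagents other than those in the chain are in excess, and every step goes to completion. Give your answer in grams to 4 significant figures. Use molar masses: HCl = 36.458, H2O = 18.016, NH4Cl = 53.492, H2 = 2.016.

n(NH4Cl) = 109.9 / 53.492 = 2.0545 mol.
Reaction (1): NH4Cl→HCl ratio 1:1 ⇒ n(HCl) = 2.0545 mol.
Reaction (2): HCl→H2 ratio 2:1 ⇒ n(H2) = 1.0273 mol.
Reaction (3): H2→H2O ratio 2:2 ⇒ n(H2O) = 1.0273 mol.
Mass of H2O = 1.0273 × 18.016 = 18.507 g.

18.51 g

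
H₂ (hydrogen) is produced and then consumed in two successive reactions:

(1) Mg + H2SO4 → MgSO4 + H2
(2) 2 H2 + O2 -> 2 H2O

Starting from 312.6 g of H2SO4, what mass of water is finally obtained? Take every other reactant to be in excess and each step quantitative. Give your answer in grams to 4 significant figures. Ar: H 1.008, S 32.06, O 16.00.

M(H2SO4) = 2(1.008) + 32.06 + 4(16.00) = 98.076 g/mol.
M(H2O) = 2(1.008) + 16.00 = 18.016 g/mol.
n(H2SO4) = 312.60 / 98.076 = 3.1873 mol.
Step 1 gives a 1:1 ratio of H2SO4 to H2, so n(H2) = 3.1873 mol.
In step 2 the H2:H2O ratio is 2:2, so n(H2O) = 3.1873 mol.
Mass of H2O = 3.1873 × 18.016 = 57.423 g.

57.42 g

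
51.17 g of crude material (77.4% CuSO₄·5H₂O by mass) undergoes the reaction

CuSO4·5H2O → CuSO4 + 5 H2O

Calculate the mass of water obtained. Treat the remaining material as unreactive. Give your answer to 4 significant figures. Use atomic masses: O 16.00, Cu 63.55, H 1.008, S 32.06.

14.29 g

Mass of pure CuSO4·5H2O = 51.17 g × 0.774 = 39.606 g.
M(CuSO4·5H2O) = 63.55 + 32.06 + 9(16.00) + 10(1.008) = 249.69 g/mol.
M(H2O) = 2(1.008) + 16.00 = 18.016 g/mol.
n(CuSO4·5H2O) = 39.606 g / 249.69 g/mol = 0.15862 mol.
From the equation the CuSO4·5H2O:H2O mole ratio is 1:5, so n(H2O) = 0.15862 × 5/1 = 0.79310 mol.
Mass of H2O = 0.79310 mol × 18.016 g/mol = 14.288 g.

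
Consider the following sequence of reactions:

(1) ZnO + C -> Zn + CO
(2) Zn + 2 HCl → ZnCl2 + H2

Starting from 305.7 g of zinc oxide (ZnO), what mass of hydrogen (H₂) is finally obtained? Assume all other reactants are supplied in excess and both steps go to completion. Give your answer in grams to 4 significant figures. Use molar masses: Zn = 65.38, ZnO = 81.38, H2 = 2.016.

n(ZnO) = 305.70 / 81.38 = 3.7565 mol.
Step 1 gives a 1:1 ratio of ZnO to Zn, so n(Zn) = 3.7565 mol.
In step 2 the Zn:H2 ratio is 1:1, so n(H2) = 3.7565 mol.
Mass of H2 = 3.7565 × 2.016 = 7.5730 g.

7.573 g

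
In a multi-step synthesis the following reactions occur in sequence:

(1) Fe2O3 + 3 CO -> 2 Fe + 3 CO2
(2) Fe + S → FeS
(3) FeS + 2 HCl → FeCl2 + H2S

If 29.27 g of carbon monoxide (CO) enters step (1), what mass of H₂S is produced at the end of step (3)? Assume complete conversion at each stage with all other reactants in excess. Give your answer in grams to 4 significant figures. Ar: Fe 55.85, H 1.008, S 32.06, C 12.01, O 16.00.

M(CO) = 12.01 + 16.00 = 28.01 g/mol.
M(H2S) = 2(1.008) + 32.06 = 34.076 g/mol.
n(CO) = 29.27 / 28.01 = 1.0450 mol.
Reaction (1): CO→Fe ratio 3:2 ⇒ n(Fe) = 0.69666 mol.
Reaction (2): Fe→FeS ratio 1:1 ⇒ n(FeS) = 0.69666 mol.
Reaction (3): FeS→H2S ratio 1:1 ⇒ n(H2S) = 0.69666 mol.
Mass of H2S = 0.69666 × 34.076 = 23.739 g.

23.74 g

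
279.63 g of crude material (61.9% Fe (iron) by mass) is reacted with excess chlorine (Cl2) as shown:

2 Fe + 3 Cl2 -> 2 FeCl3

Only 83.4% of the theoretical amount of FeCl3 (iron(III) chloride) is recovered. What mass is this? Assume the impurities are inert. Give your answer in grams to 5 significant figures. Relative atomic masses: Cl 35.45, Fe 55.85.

419.25 g

Pure Fe available = 279.63 g × 0.619 = 173.091 g.
M(Fe) = 55.85 g/mol.
M(FeCl3) = 55.85 + 3(35.45) = 162.20 g/mol.
n(Fe) = 173.091 g / 55.85 g/mol = 3.09921 mol.
From the equation the Fe:FeCl3 mole ratio is 2:2, so n(FeCl3) = 3.09921 × 2/2 = 3.09921 mol.
Mass of FeCl3 = 3.09921 mol × 162.20 g/mol = 502.692 g.
Actual mass collected = 502.692 g × 0.834 = 419.245 g.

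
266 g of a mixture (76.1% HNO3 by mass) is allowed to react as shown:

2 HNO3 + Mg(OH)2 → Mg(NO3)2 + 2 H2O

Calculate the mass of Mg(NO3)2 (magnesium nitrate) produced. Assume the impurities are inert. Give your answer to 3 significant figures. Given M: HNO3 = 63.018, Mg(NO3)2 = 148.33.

238 g

Mass of pure HNO3 = 266 g × 0.761 = 202.4 g.
n(HNO3) = 202.4 g / 63.018 g/mol = 3.212 mol.
From the equation the HNO3:Mg(NO3)2 mole ratio is 2:1, so n(Mg(NO3)2) = 3.212 × 1/2 = 1.606 mol.
Mass of Mg(NO3)2 = 1.606 mol × 148.33 g/mol = 238.2 g.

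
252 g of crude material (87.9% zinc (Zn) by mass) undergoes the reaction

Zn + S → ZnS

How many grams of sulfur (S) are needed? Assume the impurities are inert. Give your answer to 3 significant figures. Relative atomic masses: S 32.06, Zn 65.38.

Mass of pure Zn = 252 g × 0.879 = 221.5 g.
M(Zn) = 65.38 g/mol.
M(S) = 32.06 g/mol.
n(Zn) = 221.5 g / 65.38 g/mol = 3.388 mol.
From the equation the Zn:S mole ratio is 1:1, so n(S) = 3.388 × 1/1 = 3.388 mol.
Mass of S = 3.388 mol × 32.06 g/mol = 108.6 g.

109 g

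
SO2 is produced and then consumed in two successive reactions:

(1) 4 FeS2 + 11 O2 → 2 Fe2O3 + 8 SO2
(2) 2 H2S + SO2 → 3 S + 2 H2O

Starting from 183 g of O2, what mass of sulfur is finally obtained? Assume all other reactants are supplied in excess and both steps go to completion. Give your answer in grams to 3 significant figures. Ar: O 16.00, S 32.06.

400 g

M(O2) = 2(16.00) = 32.00 g/mol.
M(S) = 32.06 g/mol.
n(O2) = 183.0 / 32.00 = 5.719 mol.
Step 1 gives a 11:8 ratio of O2 to SO2, so n(SO2) = 4.159 mol.
In step 2 the SO2:S ratio is 1:3, so n(S) = 12.48 mol.
Mass of S = 12.48 × 32.06 = 400.0 g.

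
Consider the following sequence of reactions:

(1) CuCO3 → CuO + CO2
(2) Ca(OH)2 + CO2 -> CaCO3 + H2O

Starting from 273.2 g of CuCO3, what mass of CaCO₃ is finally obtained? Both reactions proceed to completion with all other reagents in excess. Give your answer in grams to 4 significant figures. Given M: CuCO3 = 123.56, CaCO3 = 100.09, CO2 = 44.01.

n(CuCO3) = 273.20 / 123.56 = 2.2111 mol.
Step 1 gives a 1:1 ratio of CuCO3 to CO2, so n(CO2) = 2.2111 mol.
In step 2 the CO2:CaCO3 ratio is 1:1, so n(CaCO3) = 2.2111 mol.
Mass of CaCO3 = 2.2111 × 100.09 = 221.31 g.

221.3 g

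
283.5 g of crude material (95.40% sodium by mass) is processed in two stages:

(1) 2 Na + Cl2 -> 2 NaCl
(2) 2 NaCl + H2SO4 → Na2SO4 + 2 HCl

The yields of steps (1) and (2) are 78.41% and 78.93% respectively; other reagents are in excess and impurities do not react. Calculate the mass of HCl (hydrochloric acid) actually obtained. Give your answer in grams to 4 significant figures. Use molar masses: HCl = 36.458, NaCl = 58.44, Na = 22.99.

Pure Na = 283.5 × 0.9540 = 270.46 g.
n(Na) = 270.46 / 22.99 = 11.764 mol.
Step 1 (Na:NaCl = 2:2): theoretical n(NaCl) = 11.764 mol; at 78.41% yield, n(NaCl) = 9.2243 mol.
Step 2 (NaCl:HCl = 2:2): theoretical n(HCl) = 9.2243 mol, so theoretical mass = 9.2243 × 36.458 = 336.30 g.
At 78.93% yield, actual mass of HCl = 336.30 × 0.7893 = 265.44 g.

265.4 g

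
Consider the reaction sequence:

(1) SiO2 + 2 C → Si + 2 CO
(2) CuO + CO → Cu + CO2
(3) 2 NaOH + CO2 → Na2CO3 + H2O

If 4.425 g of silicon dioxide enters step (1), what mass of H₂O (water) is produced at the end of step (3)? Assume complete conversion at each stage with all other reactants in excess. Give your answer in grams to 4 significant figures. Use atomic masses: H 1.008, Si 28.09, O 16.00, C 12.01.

2.653 g

M(SiO2) = 28.09 + 2(16.00) = 60.09 g/mol.
M(H2O) = 2(1.008) + 16.00 = 18.016 g/mol.
n(SiO2) = 4.425 / 60.09 = 0.073640 mol.
Reaction (1): SiO2→CO ratio 1:2 ⇒ n(CO) = 0.14728 mol.
Reaction (2): CO→CO2 ratio 1:1 ⇒ n(CO2) = 0.14728 mol.
Reaction (3): CO2→H2O ratio 1:1 ⇒ n(H2O) = 0.14728 mol.
Mass of H2O = 0.14728 × 18.016 = 2.6534 g.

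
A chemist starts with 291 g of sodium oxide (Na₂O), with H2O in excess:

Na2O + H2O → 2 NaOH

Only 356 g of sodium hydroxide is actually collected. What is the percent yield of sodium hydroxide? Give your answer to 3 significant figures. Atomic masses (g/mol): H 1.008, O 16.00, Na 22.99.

94.8 %

M(Na2O) = 2(22.99) + 16.00 = 61.98 g/mol.
M(NaOH) = 22.99 + 16.00 + 1.008 = 39.998 g/mol.
n(Na2O) = 291.0 g / 61.98 g/mol = 4.695 mol.
From the equation the Na2O:NaOH mole ratio is 1:2, so n(NaOH) = 4.695 × 2/1 = 9.390 mol.
Mass of NaOH = 9.390 mol × 39.998 g/mol = 375.6 g.
This is the theoretical yield. Percent yield = 356 g / 375.6 g × 100% = 94.79%.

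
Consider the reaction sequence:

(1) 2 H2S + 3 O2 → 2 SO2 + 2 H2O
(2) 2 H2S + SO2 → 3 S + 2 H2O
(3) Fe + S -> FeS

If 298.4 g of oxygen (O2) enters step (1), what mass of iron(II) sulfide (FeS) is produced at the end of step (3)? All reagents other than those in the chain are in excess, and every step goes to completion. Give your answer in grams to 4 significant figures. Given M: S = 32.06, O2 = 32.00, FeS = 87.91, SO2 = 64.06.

n(O2) = 298.4 / 32.00 = 9.3250 mol.
Reaction (1): O2→SO2 ratio 3:2 ⇒ n(SO2) = 6.2167 mol.
Reaction (2): SO2→S ratio 1:3 ⇒ n(S) = 18.650 mol.
Reaction (3): S→FeS ratio 1:1 ⇒ n(FeS) = 18.650 mol.
Mass of FeS = 18.650 × 87.91 = 1639.5 g.

1640 g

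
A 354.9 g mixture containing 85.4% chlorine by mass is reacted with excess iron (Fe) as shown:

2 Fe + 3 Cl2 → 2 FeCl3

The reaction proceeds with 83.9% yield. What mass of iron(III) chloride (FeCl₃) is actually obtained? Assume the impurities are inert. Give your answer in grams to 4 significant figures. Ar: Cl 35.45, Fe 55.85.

387.8 g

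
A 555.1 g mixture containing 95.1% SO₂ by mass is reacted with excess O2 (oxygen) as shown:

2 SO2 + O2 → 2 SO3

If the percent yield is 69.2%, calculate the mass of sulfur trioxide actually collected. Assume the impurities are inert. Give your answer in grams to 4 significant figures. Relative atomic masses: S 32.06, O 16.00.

456.5 g

Pure SO2 available = 555.1 g × 0.951 = 527.90 g.
M(SO2) = 32.06 + 2(16.00) = 64.06 g/mol.
M(SO3) = 32.06 + 3(16.00) = 80.06 g/mol.
n(SO2) = 527.90 g / 64.06 g/mol = 8.2407 mol.
From the equation the SO2:SO3 mole ratio is 2:2, so n(SO3) = 8.2407 × 2/2 = 8.2407 mol.
Mass of SO3 = 8.2407 mol × 80.06 g/mol = 659.75 g.
Actual mass collected = 659.75 g × 0.692 = 456.55 g.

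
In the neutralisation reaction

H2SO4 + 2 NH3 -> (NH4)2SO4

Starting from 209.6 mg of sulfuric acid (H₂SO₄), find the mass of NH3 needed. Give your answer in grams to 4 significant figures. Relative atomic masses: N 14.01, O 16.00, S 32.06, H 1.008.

M(H2SO4) = 2(1.008) + 32.06 + 4(16.00) = 98.076 g/mol.
M(NH3) = 14.01 + 3(1.008) = 17.034 g/mol.
Convert: 209.6 mg = 0.20960 g.
n(H2SO4) = 0.20960 g / 98.076 g/mol = 0.0021371 mol.
From the equation the H2SO4:NH3 mole ratio is 1:2, so n(NH3) = 0.0021371 × 2/1 = 0.0042742 mol.
Mass of NH3 = 0.0042742 mol × 17.034 g/mol = 0.072807 g.

0.07281 g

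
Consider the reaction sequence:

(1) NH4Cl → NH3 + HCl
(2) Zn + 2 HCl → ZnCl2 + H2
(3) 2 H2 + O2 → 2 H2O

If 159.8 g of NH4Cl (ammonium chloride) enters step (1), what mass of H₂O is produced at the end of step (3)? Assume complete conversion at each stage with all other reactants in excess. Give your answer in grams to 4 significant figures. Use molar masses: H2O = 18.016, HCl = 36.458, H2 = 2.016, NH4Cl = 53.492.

n(NH4Cl) = 159.8 / 53.492 = 2.9874 mol.
Reaction (1): NH4Cl→HCl ratio 1:1 ⇒ n(HCl) = 2.9874 mol.
Reaction (2): HCl→H2 ratio 2:1 ⇒ n(H2) = 1.4937 mol.
Reaction (3): H2→H2O ratio 2:2 ⇒ n(H2O) = 1.4937 mol.
Mass of H2O = 1.4937 × 18.016 = 26.910 g.

26.91 g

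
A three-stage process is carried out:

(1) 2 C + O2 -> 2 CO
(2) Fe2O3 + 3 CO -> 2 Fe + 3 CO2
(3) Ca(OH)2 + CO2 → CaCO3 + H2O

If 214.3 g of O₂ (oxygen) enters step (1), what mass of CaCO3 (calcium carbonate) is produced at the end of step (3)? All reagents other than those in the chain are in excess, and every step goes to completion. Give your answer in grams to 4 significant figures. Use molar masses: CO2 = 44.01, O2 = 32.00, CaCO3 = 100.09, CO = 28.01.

1341 g

n(O2) = 214.3 / 32.00 = 6.6969 mol.
Reaction (1): O2→CO ratio 1:2 ⇒ n(CO) = 13.394 mol.
Reaction (2): CO→CO2 ratio 3:3 ⇒ n(CO2) = 13.394 mol.
Reaction (3): CO2→CaCO3 ratio 1:1 ⇒ n(CaCO3) = 13.394 mol.
Mass of CaCO3 = 13.394 × 100.09 = 1340.6 g.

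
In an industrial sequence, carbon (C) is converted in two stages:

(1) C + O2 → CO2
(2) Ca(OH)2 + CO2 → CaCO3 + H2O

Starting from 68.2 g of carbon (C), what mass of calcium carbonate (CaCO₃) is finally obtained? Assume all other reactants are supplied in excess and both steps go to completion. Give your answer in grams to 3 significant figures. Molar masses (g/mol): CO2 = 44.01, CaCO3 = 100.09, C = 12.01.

n(C) = 68.20 / 12.01 = 5.679 mol.
Step 1 gives a 1:1 ratio of C to CO2, so n(CO2) = 5.679 mol.
In step 2 the CO2:CaCO3 ratio is 1:1, so n(CaCO3) = 5.679 mol.
Mass of CaCO3 = 5.679 × 100.09 = 568.4 g.

568 g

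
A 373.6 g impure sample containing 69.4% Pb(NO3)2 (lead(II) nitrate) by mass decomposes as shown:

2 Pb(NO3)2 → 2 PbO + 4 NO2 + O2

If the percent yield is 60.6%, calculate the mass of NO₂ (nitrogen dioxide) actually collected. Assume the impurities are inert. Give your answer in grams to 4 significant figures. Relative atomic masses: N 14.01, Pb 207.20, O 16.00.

Pure Pb(NO3)2 available = 373.6 g × 0.694 = 259.28 g.
M(Pb(NO3)2) = 207.20 + 2(14.01) + 6(16.00) = 331.22 g/mol.
M(NO2) = 14.01 + 2(16.00) = 46.01 g/mol.
n(Pb(NO3)2) = 259.28 g / 331.22 g/mol = 0.78280 mol.
From the equation the Pb(NO3)2:NO2 mole ratio is 2:4, so n(NO2) = 0.78280 × 4/2 = 1.5656 mol.
Mass of NO2 = 1.5656 mol × 46.01 g/mol = 72.033 g.
Actual mass collected = 72.033 g × 0.606 = 43.652 g.

43.65 g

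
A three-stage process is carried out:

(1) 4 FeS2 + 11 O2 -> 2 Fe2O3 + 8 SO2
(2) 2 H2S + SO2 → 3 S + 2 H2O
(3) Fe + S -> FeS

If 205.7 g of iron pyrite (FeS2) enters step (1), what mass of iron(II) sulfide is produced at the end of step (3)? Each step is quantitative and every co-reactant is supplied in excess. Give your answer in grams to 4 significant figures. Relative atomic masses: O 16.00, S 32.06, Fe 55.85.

M(FeS2) = 55.85 + 2(32.06) = 119.97 g/mol.
M(FeS) = 55.85 + 32.06 = 87.91 g/mol.
n(FeS2) = 205.7 / 119.97 = 1.7146 mol.
Reaction (1): FeS2→SO2 ratio 4:8 ⇒ n(SO2) = 3.4292 mol.
Reaction (2): SO2→S ratio 1:3 ⇒ n(S) = 10.288 mol.
Reaction (3): S→FeS ratio 1:1 ⇒ n(FeS) = 10.288 mol.
Mass of FeS = 10.288 × 87.91 = 904.38 g.

904.4 g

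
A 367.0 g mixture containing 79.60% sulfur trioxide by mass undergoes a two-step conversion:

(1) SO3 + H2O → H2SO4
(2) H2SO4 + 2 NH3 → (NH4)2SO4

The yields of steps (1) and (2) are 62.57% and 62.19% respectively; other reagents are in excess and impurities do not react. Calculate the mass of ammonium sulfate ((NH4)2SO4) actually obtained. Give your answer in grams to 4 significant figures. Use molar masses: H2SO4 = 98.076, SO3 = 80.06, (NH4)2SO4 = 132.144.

187.6 g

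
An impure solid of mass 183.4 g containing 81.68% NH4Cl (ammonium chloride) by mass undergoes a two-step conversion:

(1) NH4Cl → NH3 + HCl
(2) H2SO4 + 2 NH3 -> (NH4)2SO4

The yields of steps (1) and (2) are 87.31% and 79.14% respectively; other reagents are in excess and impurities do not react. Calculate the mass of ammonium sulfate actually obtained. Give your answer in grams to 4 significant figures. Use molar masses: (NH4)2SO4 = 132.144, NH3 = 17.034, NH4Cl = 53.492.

Pure NH4Cl = 183.4 × 0.8168 = 149.80 g.
n(NH4Cl) = 149.80 / 53.492 = 2.8004 mol.
Step 1 (NH4Cl:NH3 = 1:1): theoretical n(NH3) = 2.8004 mol; at 87.31% yield, n(NH3) = 2.4451 mol.
Step 2 (NH3:(NH4)2SO4 = 2:1): theoretical n((NH4)2SO4) = 1.2225 mol, so theoretical mass = 1.2225 × 132.144 = 161.55 g.
At 79.14% yield, actual mass of (NH4)2SO4 = 161.55 × 0.7914 = 127.85 g.

127.9 g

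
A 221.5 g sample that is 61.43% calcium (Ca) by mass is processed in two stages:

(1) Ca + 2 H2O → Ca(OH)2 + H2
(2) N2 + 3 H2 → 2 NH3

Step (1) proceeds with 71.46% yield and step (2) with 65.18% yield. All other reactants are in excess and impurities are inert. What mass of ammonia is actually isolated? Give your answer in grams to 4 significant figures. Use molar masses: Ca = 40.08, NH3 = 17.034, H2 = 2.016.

17.96 g

Pure Ca = 221.5 × 0.6143 = 136.07 g.
n(Ca) = 136.07 / 40.08 = 3.3949 mol.
Step 1 (Ca:H2 = 1:1): theoretical n(H2) = 3.3949 mol; at 71.46% yield, n(H2) = 2.4260 mol.
Step 2 (H2:NH3 = 3:2): theoretical n(NH3) = 1.6173 mol, so theoretical mass = 1.6173 × 17.034 = 27.550 g.
At 65.18% yield, actual mass of NH3 = 27.550 × 0.6518 = 17.957 g.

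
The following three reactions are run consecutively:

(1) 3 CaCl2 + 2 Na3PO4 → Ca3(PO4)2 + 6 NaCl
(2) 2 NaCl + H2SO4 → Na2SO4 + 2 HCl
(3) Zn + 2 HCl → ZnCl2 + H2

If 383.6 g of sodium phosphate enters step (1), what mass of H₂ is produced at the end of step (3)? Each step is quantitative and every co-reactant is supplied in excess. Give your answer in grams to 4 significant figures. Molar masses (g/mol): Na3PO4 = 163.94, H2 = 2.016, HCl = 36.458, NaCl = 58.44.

n(Na3PO4) = 383.6 / 163.94 = 2.3399 mol.
Reaction (1): Na3PO4→NaCl ratio 2:6 ⇒ n(NaCl) = 7.0196 mol.
Reaction (2): NaCl→HCl ratio 2:2 ⇒ n(HCl) = 7.0196 mol.
Reaction (3): HCl→H2 ratio 2:1 ⇒ n(H2) = 3.5098 mol.
Mass of H2 = 3.5098 × 2.016 = 7.0758 g.

7.076 g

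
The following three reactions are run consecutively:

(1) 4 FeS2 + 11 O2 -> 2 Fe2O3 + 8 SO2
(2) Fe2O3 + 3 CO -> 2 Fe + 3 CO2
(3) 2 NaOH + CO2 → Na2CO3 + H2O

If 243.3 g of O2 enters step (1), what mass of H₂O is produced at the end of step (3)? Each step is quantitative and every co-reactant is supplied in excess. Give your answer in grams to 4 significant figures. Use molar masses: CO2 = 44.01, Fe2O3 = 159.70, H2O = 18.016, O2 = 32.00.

n(O2) = 243.3 / 32.00 = 7.6031 mol.
Reaction (1): O2→Fe2O3 ratio 11:2 ⇒ n(Fe2O3) = 1.3824 mol.
Reaction (2): Fe2O3→CO2 ratio 1:3 ⇒ n(CO2) = 4.1472 mol.
Reaction (3): CO2→H2O ratio 1:1 ⇒ n(H2O) = 4.1472 mol.
Mass of H2O = 4.1472 × 18.016 = 74.715 g.

74.72 g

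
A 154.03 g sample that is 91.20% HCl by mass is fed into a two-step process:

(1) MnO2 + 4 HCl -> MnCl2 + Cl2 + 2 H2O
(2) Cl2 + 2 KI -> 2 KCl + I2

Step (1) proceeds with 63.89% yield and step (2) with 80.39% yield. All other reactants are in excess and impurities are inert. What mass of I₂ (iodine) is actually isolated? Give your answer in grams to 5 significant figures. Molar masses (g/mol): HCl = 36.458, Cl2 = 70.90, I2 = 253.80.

125.57 g

Pure HCl = 154.03 × 0.9120 = 140.475 g.
n(HCl) = 140.475 / 36.458 = 3.85307 mol.
Step 1 (HCl:Cl2 = 4:1): theoretical n(Cl2) = 0.963268 mol; at 63.89% yield, n(Cl2) = 0.615432 mol.
Step 2 (Cl2:I2 = 1:1): theoretical n(I2) = 0.615432 mol, so theoretical mass = 0.615432 × 253.80 = 156.197 g.
At 80.39% yield, actual mass of I2 = 156.197 × 0.8039 = 125.567 g.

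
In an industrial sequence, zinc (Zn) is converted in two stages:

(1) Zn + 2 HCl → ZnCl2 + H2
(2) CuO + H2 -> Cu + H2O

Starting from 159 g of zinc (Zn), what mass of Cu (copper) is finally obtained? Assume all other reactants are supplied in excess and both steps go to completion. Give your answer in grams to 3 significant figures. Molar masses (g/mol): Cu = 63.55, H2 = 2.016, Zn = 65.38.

n(Zn) = 159.0 / 65.38 = 2.432 mol.
Step 1 gives a 1:1 ratio of Zn to H2, so n(H2) = 2.432 mol.
In step 2 the H2:Cu ratio is 1:1, so n(Cu) = 2.432 mol.
Mass of Cu = 2.432 × 63.55 = 154.5 g.

155 g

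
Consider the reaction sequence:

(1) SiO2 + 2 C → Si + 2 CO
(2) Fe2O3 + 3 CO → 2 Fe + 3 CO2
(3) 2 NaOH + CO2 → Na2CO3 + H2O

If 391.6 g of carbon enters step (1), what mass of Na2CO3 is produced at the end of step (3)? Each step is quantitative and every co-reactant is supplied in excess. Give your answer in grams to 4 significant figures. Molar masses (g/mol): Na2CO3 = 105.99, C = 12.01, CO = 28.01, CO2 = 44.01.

n(C) = 391.6 / 12.01 = 32.606 mol.
Reaction (1): C→CO ratio 2:2 ⇒ n(CO) = 32.606 mol.
Reaction (2): CO→CO2 ratio 3:3 ⇒ n(CO2) = 32.606 mol.
Reaction (3): CO2→Na2CO3 ratio 1:1 ⇒ n(Na2CO3) = 32.606 mol.
Mass of Na2CO3 = 32.606 × 105.99 = 3455.9 g.

3456 g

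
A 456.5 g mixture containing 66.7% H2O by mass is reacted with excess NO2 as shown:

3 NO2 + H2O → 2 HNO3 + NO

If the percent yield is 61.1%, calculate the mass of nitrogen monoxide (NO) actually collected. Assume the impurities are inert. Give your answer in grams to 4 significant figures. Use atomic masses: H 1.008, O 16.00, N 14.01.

309.9 g

Pure H2O available = 456.5 g × 0.667 = 304.49 g.
M(H2O) = 2(1.008) + 16.00 = 18.016 g/mol.
M(NO) = 14.01 + 16.00 = 30.01 g/mol.
n(H2O) = 304.49 g / 18.016 g/mol = 16.901 mol.
From the equation the H2O:NO mole ratio is 1:1, so n(NO) = 16.901 × 1/1 = 16.901 mol.
Mass of NO = 16.901 mol × 30.01 g/mol = 507.19 g.
Actual mass collected = 507.19 g × 0.611 = 309.90 g.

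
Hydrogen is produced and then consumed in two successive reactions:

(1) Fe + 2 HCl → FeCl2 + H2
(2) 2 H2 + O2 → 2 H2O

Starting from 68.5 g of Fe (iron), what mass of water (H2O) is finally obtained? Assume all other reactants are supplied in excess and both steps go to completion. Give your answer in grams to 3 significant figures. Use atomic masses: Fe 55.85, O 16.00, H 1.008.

22.1 g

M(Fe) = 55.85 g/mol.
M(H2O) = 2(1.008) + 16.00 = 18.016 g/mol.
n(Fe) = 68.50 / 55.85 = 1.226 mol.
Step 1 gives a 1:1 ratio of Fe to H2, so n(H2) = 1.226 mol.
In step 2 the H2:H2O ratio is 2:2, so n(H2O) = 1.226 mol.
Mass of H2O = 1.226 × 18.016 = 22.10 g.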